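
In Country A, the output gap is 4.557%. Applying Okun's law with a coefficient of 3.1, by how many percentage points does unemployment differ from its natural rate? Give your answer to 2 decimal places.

Okun's law: output gap = -β × (u - u*), so u - u* = -(output gap)/β.
u - u* = -(4.557)/3.1 = -1.47 percentage points.

-1.47 percentage points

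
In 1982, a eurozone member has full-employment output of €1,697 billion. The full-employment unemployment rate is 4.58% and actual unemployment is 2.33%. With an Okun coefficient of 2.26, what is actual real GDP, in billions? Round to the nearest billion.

€1,783 billion

Unemployment gap = 2.33 - 4.58 = -2.25 points, so the output gap is -2.26 × (-2.25) = 5.085%.
Actual GDP = 1697 × (1 + 5.085/100) = 1697 × 1.05085 ≈ 1783 billion.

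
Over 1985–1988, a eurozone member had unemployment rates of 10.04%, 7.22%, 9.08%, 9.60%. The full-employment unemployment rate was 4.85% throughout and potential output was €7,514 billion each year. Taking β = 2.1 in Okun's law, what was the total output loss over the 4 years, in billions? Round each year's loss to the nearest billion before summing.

Year 1985: gap = -2.1 × (10.04 - 4.85) = -10.899%, loss ≈ 7514 × 10.899/100 ≈ 819.
Year 1986: gap = -2.1 × (7.22 - 4.85) = -4.977%, loss ≈ 7514 × 4.977/100 ≈ 374.
Year 1987: gap = -2.1 × (9.08 - 4.85) = -8.883%, loss ≈ 7514 × 8.883/100 ≈ 667.
Year 1988: gap = -2.1 × (9.6 - 4.85) = -9.975%, loss ≈ 7514 × 9.975/100 ≈ 750.
Total lost output = 819 + 374 + 667 + 750 = 2610 billion.

€2,610 billion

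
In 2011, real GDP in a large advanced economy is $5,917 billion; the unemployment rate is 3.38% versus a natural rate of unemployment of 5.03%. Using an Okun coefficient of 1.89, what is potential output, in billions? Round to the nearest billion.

Unemployment gap = 3.38 - 5.03 = -1.65 points, so output gap = -1.89 × (-1.65) = 3.1185%.
Since Y = Y* × (1 + gap/100), Y* = 5917/1.031185 ≈ 5738 billion.

$5,738 billion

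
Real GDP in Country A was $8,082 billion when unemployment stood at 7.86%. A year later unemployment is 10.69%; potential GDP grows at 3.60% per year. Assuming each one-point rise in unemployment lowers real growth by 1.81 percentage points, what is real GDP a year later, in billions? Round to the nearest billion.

Δu = 10.69 - 7.86 = 2.83 points.
Okun's law (growth form): g_Y = g_Y* - β × Δu = 3.60 - 1.81 × (2.83) = 3.6 - 5.1223 = -1.5223%.
Real GDP in the next year = 8082 × (1 - 1.5223/100) = 8082 × 0.984777 ≈ 7959 billion.

$7,959 billion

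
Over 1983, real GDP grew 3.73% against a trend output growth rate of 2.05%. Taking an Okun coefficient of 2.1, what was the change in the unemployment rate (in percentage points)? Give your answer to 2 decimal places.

Growth-rate Okun's law: g_Y = g_Y* - β × Δu, so Δu = (g_Y* - g_Y)/β.
Δu = (2.05 - 3.73)/2.1 = -1.68/2.1 = -0.80 percentage points.

-0.80 percentage points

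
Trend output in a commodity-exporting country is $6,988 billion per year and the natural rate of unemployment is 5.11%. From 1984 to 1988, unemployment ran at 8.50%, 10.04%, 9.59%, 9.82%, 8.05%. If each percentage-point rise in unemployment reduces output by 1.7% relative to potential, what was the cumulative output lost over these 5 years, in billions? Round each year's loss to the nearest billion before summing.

$2,430 billion

Year 1984: gap = -1.7 × (8.5 - 5.11) = -5.763%, loss ≈ 6988 × 5.763/100 ≈ 403.
Year 1985: gap = -1.7 × (10.04 - 5.11) = -8.381%, loss ≈ 6988 × 8.381/100 ≈ 586.
Year 1986: gap = -1.7 × (9.59 - 5.11) = -7.616%, loss ≈ 6988 × 7.616/100 ≈ 532.
Year 1987: gap = -1.7 × (9.82 - 5.11) = -8.007%, loss ≈ 6988 × 8.007/100 ≈ 560.
Year 1988: gap = -1.7 × (8.05 - 5.11) = -4.998%, loss ≈ 6988 × 4.998/100 ≈ 349.
Total lost output = 403 + 586 + 532 + 560 + 349 = 2430 billion.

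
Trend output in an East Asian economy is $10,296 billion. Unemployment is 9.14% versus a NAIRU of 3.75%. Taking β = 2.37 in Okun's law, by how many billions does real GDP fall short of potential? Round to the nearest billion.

$1,315 billion

Output gap = -2.37 × (9.14 - 3.75) = -2.37 × 5.39 = -12.7743%.
Actual GDP ≈ 10296 × 0.872257 ≈ 8981 billion, so the shortfall is 10296 - 8981 = 1315 billion.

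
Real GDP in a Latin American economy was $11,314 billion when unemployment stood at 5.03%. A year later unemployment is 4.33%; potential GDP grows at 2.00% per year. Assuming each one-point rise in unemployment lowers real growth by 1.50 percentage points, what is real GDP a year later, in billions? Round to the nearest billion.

$11,659 billion

Δu = 4.33 - 5.03 = -0.7 points.
Okun's law (growth form): g_Y = g_Y* - β × Δu = 2.00 - 1.50 × (-0.70) = 2 + 1.05 = 3.05%.
Real GDP in the next year = 11314 × (1 + 3.05/100) = 11314 × 1.0305 ≈ 11659 billion.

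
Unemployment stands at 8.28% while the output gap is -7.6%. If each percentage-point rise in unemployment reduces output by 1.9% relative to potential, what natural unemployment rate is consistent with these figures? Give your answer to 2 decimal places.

4.28%

From Okun's law, u - u* = -(output gap)/β = -(-7.6)/1.9 = 4 points.
So u* = 8.28 - 4 = 4.28%.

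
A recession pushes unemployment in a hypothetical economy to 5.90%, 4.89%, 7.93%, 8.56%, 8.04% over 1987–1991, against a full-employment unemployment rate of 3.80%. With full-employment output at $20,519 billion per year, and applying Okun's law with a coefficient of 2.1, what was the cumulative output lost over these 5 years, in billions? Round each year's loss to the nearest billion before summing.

$7,033 billion

Year 1987: gap = -2.1 × (5.9 - 3.8) = -4.41%, loss ≈ 20519 × 4.41/100 ≈ 905.
Year 1988: gap = -2.1 × (4.89 - 3.8) = -2.289%, loss ≈ 20519 × 2.289/100 ≈ 470.
Year 1989: gap = -2.1 × (7.93 - 3.8) = -8.673%, loss ≈ 20519 × 8.673/100 ≈ 1780.
Year 1990: gap = -2.1 × (8.56 - 3.8) = -9.996%, loss ≈ 20519 × 9.996/100 ≈ 2051.
Year 1991: gap = -2.1 × (8.04 - 3.8) = -8.904%, loss ≈ 20519 × 8.904/100 ≈ 1827.
Total lost output = 905 + 470 + 1780 + 2051 + 1827 = 7033 billion.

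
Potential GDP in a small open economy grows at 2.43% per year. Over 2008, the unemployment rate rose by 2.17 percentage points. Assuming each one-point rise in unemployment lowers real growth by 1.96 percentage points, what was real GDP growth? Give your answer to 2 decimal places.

Growth-rate Okun's law: g_Y = g_Y* - β × Δu.
g_Y = 2.43 - 1.96 × (2.17) = 2.43 - 4.2532 = -1.8232%, i.e. -1.82% to 2 d.p.

-1.82%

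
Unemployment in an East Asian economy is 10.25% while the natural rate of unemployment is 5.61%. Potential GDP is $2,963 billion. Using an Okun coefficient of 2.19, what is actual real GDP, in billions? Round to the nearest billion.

Unemployment gap = 10.25 - 5.61 = 4.64 points, so the output gap is -2.19 × 4.64 = -10.1616%.
Actual GDP = 2963 × (1 - 10.1616/100) = 2963 × 0.898384 ≈ 2662 billion.

$2,662 billion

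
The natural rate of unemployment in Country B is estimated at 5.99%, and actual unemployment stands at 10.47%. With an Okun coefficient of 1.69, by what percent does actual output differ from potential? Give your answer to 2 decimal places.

The unemployment gap is 10.47 - 5.99 = 4.48 percentage points.
Okun's law gives an output gap of -1.69 × 4.48 = -7.5712%, i.e. 7.57% below potential.

-7.57%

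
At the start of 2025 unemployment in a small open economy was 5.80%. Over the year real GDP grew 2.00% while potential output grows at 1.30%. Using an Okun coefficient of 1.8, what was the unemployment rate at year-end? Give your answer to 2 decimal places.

5.41%

Growth-rate Okun's law: g_Y = g_Y* - β × Δu, so Δu = (g_Y* - g_Y)/β.
Δu = (1.3 - 2)/1.8 = -0.7/1.8 = -0.39 percentage points.
Year-end unemployment = 5.8 - 0.39 = 5.41%.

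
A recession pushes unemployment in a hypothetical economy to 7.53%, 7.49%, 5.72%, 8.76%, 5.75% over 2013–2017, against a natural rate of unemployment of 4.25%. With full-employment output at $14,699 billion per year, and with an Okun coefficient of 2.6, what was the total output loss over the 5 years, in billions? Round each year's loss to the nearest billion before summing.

Year 2013: gap = -2.6 × (7.53 - 4.25) = -8.528%, loss ≈ 14699 × 8.528/100 ≈ 1254.
Year 2014: gap = -2.6 × (7.49 - 4.25) = -8.424%, loss ≈ 14699 × 8.424/100 ≈ 1238.
Year 2015: gap = -2.6 × (5.72 - 4.25) = -3.822%, loss ≈ 14699 × 3.822/100 ≈ 562.
Year 2016: gap = -2.6 × (8.76 - 4.25) = -11.726%, loss ≈ 14699 × 11.726/100 ≈ 1724.
Year 2017: gap = -2.6 × (5.75 - 4.25) = -3.9%, loss ≈ 14699 × 3.9/100 ≈ 573.
Total lost output = 1254 + 1238 + 562 + 1724 + 573 = 5351 billion.

$5,351 billion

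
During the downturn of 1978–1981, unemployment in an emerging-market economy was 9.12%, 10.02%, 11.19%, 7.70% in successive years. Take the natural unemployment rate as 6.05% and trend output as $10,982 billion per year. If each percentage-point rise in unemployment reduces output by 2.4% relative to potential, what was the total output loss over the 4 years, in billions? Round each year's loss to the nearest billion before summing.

Year 1978: gap = -2.4 × (9.12 - 6.05) = -7.368%, loss ≈ 10982 × 7.368/100 ≈ 809.
Year 1979: gap = -2.4 × (10.02 - 6.05) = -9.528%, loss ≈ 10982 × 9.528/100 ≈ 1046.
Year 1980: gap = -2.4 × (11.19 - 6.05) = -12.336%, loss ≈ 10982 × 12.336/100 ≈ 1355.
Year 1981: gap = -2.4 × (7.7 - 6.05) = -3.96%, loss ≈ 10982 × 3.96/100 ≈ 435.
Total lost output = 809 + 1046 + 1355 + 435 = 3645 billion.

$3,645 billion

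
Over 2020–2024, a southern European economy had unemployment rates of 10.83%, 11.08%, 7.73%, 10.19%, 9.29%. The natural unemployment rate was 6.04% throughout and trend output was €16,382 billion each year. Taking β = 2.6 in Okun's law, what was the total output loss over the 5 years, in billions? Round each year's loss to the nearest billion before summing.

Year 2020: gap = -2.6 × (10.83 - 6.04) = -12.454%, loss ≈ 16382 × 12.454/100 ≈ 2040.
Year 2021: gap = -2.6 × (11.08 - 6.04) = -13.104%, loss ≈ 16382 × 13.104/100 ≈ 2147.
Year 2022: gap = -2.6 × (7.73 - 6.04) = -4.394%, loss ≈ 16382 × 4.394/100 ≈ 720.
Year 2023: gap = -2.6 × (10.19 - 6.04) = -10.79%, loss ≈ 16382 × 10.79/100 ≈ 1768.
Year 2024: gap = -2.6 × (9.29 - 6.04) = -8.45%, loss ≈ 16382 × 8.45/100 ≈ 1384.
Total lost output = 2040 + 2147 + 720 + 1768 + 1384 = 8059 billion.

€8,059 billion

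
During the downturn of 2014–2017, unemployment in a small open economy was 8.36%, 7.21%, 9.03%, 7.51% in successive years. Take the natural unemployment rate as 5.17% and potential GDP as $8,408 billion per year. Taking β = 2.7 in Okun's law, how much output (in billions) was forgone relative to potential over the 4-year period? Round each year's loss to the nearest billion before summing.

$2,594 billion

Year 2014: gap = -2.7 × (8.36 - 5.17) = -8.613%, loss ≈ 8408 × 8.613/100 ≈ 724.
Year 2015: gap = -2.7 × (7.21 - 5.17) = -5.508%, loss ≈ 8408 × 5.508/100 ≈ 463.
Year 2016: gap = -2.7 × (9.03 - 5.17) = -10.422%, loss ≈ 8408 × 10.422/100 ≈ 876.
Year 2017: gap = -2.7 × (7.51 - 5.17) = -6.318%, loss ≈ 8408 × 6.318/100 ≈ 531.
Total lost output = 724 + 463 + 876 + 531 = 2594 billion.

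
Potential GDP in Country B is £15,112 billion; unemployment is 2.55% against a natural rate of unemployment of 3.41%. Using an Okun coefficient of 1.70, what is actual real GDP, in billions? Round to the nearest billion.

Unemployment gap = 2.55 - 3.41 = -0.86 points, so the output gap is -1.7 × (-0.86) = 1.462%.
Actual GDP = 15112 × (1 + 1.462/100) = 15112 × 1.01462 ≈ 15333 billion.

£15,333 billion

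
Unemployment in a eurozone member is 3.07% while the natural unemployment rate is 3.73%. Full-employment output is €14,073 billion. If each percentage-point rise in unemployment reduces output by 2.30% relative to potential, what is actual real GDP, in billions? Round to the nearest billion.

€14,287 billion

Unemployment gap = 3.07 - 3.73 = -0.66 points, so the output gap is -2.3 × (-0.66) = 1.518%.
Actual GDP = 14073 × (1 + 1.518/100) = 14073 × 1.01518 ≈ 14287 billion.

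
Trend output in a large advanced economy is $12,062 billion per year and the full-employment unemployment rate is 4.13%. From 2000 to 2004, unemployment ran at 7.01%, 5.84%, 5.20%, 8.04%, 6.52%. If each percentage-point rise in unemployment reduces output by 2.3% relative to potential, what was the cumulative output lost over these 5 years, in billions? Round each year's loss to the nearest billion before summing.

$3,318 billion

Year 2000: gap = -2.3 × (7.01 - 4.13) = -6.624%, loss ≈ 12062 × 6.624/100 ≈ 799.
Year 2001: gap = -2.3 × (5.84 - 4.13) = -3.933%, loss ≈ 12062 × 3.933/100 ≈ 474.
Year 2002: gap = -2.3 × (5.2 - 4.13) = -2.461%, loss ≈ 12062 × 2.461/100 ≈ 297.
Year 2003: gap = -2.3 × (8.04 - 4.13) = -8.993%, loss ≈ 12062 × 8.993/100 ≈ 1085.
Year 2004: gap = -2.3 × (6.52 - 4.13) = -5.497%, loss ≈ 12062 × 5.497/100 ≈ 663.
Total lost output = 799 + 474 + 297 + 1085 + 663 = 3318 billion.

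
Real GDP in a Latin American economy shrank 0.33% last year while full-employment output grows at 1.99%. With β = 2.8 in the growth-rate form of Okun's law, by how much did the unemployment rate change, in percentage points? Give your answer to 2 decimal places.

0.83 percentage points

Growth-rate Okun's law: g_Y = g_Y* - β × Δu, so Δu = (g_Y* - g_Y)/β.
Δu = (1.99 + 0.33)/2.8 = 2.32/2.8 = 0.83 percentage points.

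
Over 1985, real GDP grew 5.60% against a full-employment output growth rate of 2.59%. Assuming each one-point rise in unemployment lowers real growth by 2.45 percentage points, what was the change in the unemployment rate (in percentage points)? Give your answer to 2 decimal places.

Growth-rate Okun's law: g_Y = g_Y* - β × Δu, so Δu = (g_Y* - g_Y)/β.
Δu = (2.59 - 5.6)/2.45 = -3.01/2.45 = -1.23 percentage points.

-1.23 percentage points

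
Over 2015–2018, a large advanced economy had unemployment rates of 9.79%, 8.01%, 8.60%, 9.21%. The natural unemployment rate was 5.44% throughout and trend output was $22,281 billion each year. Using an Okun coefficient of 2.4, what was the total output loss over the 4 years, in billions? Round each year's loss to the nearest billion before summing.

Year 2015: gap = -2.4 × (9.79 - 5.44) = -10.44%, loss ≈ 22281 × 10.44/100 ≈ 2326.
Year 2016: gap = -2.4 × (8.01 - 5.44) = -6.168%, loss ≈ 22281 × 6.168/100 ≈ 1374.
Year 2017: gap = -2.4 × (8.6 - 5.44) = -7.584%, loss ≈ 22281 × 7.584/100 ≈ 1690.
Year 2018: gap = -2.4 × (9.21 - 5.44) = -9.048%, loss ≈ 22281 × 9.048/100 ≈ 2016.
Total lost output = 2326 + 1374 + 1690 + 2016 = 7406 billion.

$7,406 billion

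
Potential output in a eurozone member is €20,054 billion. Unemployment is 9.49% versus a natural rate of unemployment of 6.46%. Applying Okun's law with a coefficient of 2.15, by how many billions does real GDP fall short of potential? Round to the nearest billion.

€1,306 billion

Output gap = -2.15 × (9.49 - 6.46) = -2.15 × 3.03 = -6.5145%.
Actual GDP ≈ 20054 × 0.934855 ≈ 18748 billion, so the shortfall is 20054 - 18748 = 1306 billion.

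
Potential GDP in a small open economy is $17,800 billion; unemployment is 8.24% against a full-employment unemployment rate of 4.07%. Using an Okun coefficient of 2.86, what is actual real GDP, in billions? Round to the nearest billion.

$15,677 billion

Unemployment gap = 8.24 - 4.07 = 4.17 points, so the output gap is -2.86 × 4.17 = -11.9262%.
Actual GDP = 17800 × (1 - 11.9262/100) = 17800 × 0.880738 ≈ 15677 billion.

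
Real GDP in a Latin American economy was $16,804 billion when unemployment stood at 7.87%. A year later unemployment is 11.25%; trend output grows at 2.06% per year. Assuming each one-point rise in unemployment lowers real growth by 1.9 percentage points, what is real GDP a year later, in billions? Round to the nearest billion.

$16,071 billion

Δu = 11.25 - 7.87 = 3.38 points.
Okun's law (growth form): g_Y = g_Y* - β × Δu = 2.06 - 1.9 × (3.38) = 2.06 - 6.422 = -4.362%.
Real GDP in the next year = 16804 × (1 - 4.362/100) = 16804 × 0.95638 ≈ 16071 billion.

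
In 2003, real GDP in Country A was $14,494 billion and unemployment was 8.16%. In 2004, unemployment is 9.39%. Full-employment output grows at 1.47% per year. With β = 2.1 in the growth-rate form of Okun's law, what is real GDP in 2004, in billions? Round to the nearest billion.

Δu = 9.39 - 8.16 = 1.23 points.
Okun's law (growth form): g_Y = g_Y* - β × Δu = 1.47 - 2.1 × (1.23) = 1.47 - 2.583 = -1.113%.
Real GDP in the next year = 14494 × (1 - 1.113/100) = 14494 × 0.98887 ≈ 14333 billion.

$14,333 billion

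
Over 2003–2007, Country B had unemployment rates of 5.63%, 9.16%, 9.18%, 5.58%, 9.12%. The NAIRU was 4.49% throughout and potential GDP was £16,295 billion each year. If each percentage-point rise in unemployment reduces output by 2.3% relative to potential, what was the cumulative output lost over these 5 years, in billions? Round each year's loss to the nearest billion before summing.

£6,079 billion

Year 2003: gap = -2.3 × (5.63 - 4.49) = -2.622%, loss ≈ 16295 × 2.622/100 ≈ 427.
Year 2004: gap = -2.3 × (9.16 - 4.49) = -10.741%, loss ≈ 16295 × 10.741/100 ≈ 1750.
Year 2005: gap = -2.3 × (9.18 - 4.49) = -10.787%, loss ≈ 16295 × 10.787/100 ≈ 1758.
Year 2006: gap = -2.3 × (5.58 - 4.49) = -2.507%, loss ≈ 16295 × 2.507/100 ≈ 409.
Year 2007: gap = -2.3 × (9.12 - 4.49) = -10.649%, loss ≈ 16295 × 10.649/100 ≈ 1735.
Total lost output = 427 + 1750 + 1758 + 409 + 1735 = 6079 billion.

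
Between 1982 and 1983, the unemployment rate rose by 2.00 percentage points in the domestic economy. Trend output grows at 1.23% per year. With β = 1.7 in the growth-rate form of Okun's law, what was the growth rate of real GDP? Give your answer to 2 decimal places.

Growth-rate Okun's law: g_Y = g_Y* - β × Δu.
g_Y = 1.23 - 1.7 × (2.00) = 1.23 - 3.4 = -2.17%, i.e. -2.17% to 2 d.p.

-2.17%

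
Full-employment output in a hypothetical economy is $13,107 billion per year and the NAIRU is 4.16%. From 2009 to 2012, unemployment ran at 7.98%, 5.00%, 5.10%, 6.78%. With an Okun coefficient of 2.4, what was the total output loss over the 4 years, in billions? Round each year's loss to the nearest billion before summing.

Year 2009: gap = -2.4 × (7.98 - 4.16) = -9.168%, loss ≈ 13107 × 9.168/100 ≈ 1202.
Year 2010: gap = -2.4 × (5 - 4.16) = -2.016%, loss ≈ 13107 × 2.016/100 ≈ 264.
Year 2011: gap = -2.4 × (5.1 - 4.16) = -2.256%, loss ≈ 13107 × 2.256/100 ≈ 296.
Year 2012: gap = -2.4 × (6.78 - 4.16) = -6.288%, loss ≈ 13107 × 6.288/100 ≈ 824.
Total lost output = 1202 + 264 + 296 + 824 = 2586 billion.

$2,586 billion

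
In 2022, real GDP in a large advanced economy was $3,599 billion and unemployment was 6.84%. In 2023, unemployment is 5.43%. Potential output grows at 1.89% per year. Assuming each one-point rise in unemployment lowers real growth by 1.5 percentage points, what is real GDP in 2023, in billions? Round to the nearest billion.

Δu = 5.43 - 6.84 = -1.41 points.
Okun's law (growth form): g_Y = g_Y* - β × Δu = 1.89 - 1.5 × (-1.41) = 1.89 + 2.115 = 4.005%.
Real GDP in the next year = 3599 × (1 + 4.005/100) = 3599 × 1.04005 ≈ 3743 billion.

$3,743 billion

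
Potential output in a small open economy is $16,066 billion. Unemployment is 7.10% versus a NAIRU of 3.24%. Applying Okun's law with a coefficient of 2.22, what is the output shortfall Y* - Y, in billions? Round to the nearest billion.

$1,377 billion

Output gap = -2.22 × (7.1 - 3.24) = -2.22 × 3.86 = -8.5692%.
Actual GDP ≈ 16066 × 0.914308 ≈ 14689 billion, so the shortfall is 16066 - 14689 = 1377 billion.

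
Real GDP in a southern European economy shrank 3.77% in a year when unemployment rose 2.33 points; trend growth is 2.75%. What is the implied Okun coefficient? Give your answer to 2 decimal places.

β ≈ 2.80

Growth form: g_Y = g_Y* - β × Δu, so β = (g_Y* - g_Y)/Δu.
β = (2.75 + 3.77)/2.33 = 6.52/2.33 = 2.80.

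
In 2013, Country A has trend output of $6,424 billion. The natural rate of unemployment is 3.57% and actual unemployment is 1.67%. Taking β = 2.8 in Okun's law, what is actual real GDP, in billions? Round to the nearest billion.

Unemployment gap = 1.67 - 3.57 = -1.9 points, so the output gap is -2.8 × (-1.9) = 5.32%.
Actual GDP = 6424 × (1 + 5.32/100) = 6424 × 1.0532 ≈ 6766 billion.

$6,766 billion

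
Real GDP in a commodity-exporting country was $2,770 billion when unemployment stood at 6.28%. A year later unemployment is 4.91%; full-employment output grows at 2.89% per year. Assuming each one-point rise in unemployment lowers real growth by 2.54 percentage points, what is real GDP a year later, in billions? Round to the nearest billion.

Δu = 4.91 - 6.28 = -1.37 points.
Okun's law (growth form): g_Y = g_Y* - β × Δu = 2.89 - 2.54 × (-1.37) = 2.89 + 3.4798 = 6.3698%.
Real GDP in the next year = 2770 × (1 + 6.3698/100) = 2770 × 1.063698 ≈ 2946 billion.

$2,946 billion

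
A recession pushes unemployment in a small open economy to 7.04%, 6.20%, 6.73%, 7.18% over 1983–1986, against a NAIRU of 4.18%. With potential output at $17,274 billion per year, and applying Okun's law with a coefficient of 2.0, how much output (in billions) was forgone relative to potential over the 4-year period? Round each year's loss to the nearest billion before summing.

$3,603 billion

Year 1983: gap = -2.0 × (7.04 - 4.18) = -5.72%, loss ≈ 17274 × 5.72/100 ≈ 988.
Year 1984: gap = -2.0 × (6.2 - 4.18) = -4.04%, loss ≈ 17274 × 4.04/100 ≈ 698.
Year 1985: gap = -2.0 × (6.73 - 4.18) = -5.1%, loss ≈ 17274 × 5.1/100 ≈ 881.
Year 1986: gap = -2.0 × (7.18 - 4.18) = -6%, loss ≈ 17274 × 6/100 ≈ 1036.
Total lost output = 988 + 698 + 881 + 1036 = 3603 billion.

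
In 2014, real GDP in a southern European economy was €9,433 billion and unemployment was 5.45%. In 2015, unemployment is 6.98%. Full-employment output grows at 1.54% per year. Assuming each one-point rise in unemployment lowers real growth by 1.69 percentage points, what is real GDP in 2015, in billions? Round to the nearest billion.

€9,334 billion

Δu = 6.98 - 5.45 = 1.53 points.
Okun's law (growth form): g_Y = g_Y* - β × Δu = 1.54 - 1.69 × (1.53) = 1.54 - 2.5857 = -1.0457%.
Real GDP in the next year = 9433 × (1 - 1.0457/100) = 9433 × 0.989543 ≈ 9334 billion.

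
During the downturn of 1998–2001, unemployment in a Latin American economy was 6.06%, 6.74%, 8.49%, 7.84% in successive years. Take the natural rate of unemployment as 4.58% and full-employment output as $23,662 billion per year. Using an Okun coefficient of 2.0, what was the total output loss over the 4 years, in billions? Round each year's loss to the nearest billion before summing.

$5,115 billion

Year 1998: gap = -2.0 × (6.06 - 4.58) = -2.96%, loss ≈ 23662 × 2.96/100 ≈ 700.
Year 1999: gap = -2.0 × (6.74 - 4.58) = -4.32%, loss ≈ 23662 × 4.32/100 ≈ 1022.
Year 2000: gap = -2.0 × (8.49 - 4.58) = -7.82%, loss ≈ 23662 × 7.82/100 ≈ 1850.
Year 2001: gap = -2.0 × (7.84 - 4.58) = -6.52%, loss ≈ 23662 × 6.52/100 ≈ 1543.
Total lost output = 700 + 1022 + 1850 + 1543 = 5115 billion.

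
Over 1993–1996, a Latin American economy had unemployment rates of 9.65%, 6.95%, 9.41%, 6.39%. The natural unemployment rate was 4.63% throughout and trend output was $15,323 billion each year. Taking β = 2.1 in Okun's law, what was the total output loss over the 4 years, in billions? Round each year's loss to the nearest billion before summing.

$4,466 billion

Year 1993: gap = -2.1 × (9.65 - 4.63) = -10.542%, loss ≈ 15323 × 10.542/100 ≈ 1615.
Year 1994: gap = -2.1 × (6.95 - 4.63) = -4.872%, loss ≈ 15323 × 4.872/100 ≈ 747.
Year 1995: gap = -2.1 × (9.41 - 4.63) = -10.038%, loss ≈ 15323 × 10.038/100 ≈ 1538.
Year 1996: gap = -2.1 × (6.39 - 4.63) = -3.696%, loss ≈ 15323 × 3.696/100 ≈ 566.
Total lost output = 1615 + 747 + 1538 + 566 = 4466 billion.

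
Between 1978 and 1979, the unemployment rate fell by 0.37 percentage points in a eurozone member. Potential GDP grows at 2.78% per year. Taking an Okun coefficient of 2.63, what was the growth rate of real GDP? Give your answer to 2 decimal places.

3.75%

Growth-rate Okun's law: g_Y = g_Y* - β × Δu.
g_Y = 2.78 - 2.63 × (-0.37) = 2.78 + 0.9731 = 3.7531%, i.e. 3.75% to 2 d.p.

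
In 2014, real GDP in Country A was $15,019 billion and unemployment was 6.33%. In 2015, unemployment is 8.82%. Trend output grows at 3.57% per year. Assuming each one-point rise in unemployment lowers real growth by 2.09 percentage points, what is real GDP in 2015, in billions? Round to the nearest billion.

$14,774 billion

Δu = 8.82 - 6.33 = 2.49 points.
Okun's law (growth form): g_Y = g_Y* - β × Δu = 3.57 - 2.09 × (2.49) = 3.57 - 5.2041 = -1.6341%.
Real GDP in the next year = 15019 × (1 - 1.6341/100) = 15019 × 0.983659 ≈ 14774 billion.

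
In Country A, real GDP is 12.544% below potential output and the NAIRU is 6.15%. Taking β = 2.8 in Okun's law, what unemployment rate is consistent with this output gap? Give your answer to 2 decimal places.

10.63%

From Okun's law, u - u* = -(output gap)/β = -(-12.544)/2.8 = 4.48 points.
So u = 6.15 + 4.48 = 10.63%.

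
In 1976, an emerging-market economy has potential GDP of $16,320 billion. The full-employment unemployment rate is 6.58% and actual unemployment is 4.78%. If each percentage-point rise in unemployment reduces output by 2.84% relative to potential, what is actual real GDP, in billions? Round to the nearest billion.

$17,154 billion

Unemployment gap = 4.78 - 6.58 = -1.8 points, so the output gap is -2.84 × (-1.8) = 5.112%.
Actual GDP = 16320 × (1 + 5.112/100) = 16320 × 1.05112 ≈ 17154 billion.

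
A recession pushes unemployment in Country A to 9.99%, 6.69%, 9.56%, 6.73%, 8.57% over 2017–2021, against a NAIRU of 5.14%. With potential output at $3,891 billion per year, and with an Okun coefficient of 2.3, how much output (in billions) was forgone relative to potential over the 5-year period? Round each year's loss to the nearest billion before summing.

Year 2017: gap = -2.3 × (9.99 - 5.14) = -11.155%, loss ≈ 3891 × 11.155/100 ≈ 434.
Year 2018: gap = -2.3 × (6.69 - 5.14) = -3.565%, loss ≈ 3891 × 3.565/100 ≈ 139.
Year 2019: gap = -2.3 × (9.56 - 5.14) = -10.166%, loss ≈ 3891 × 10.166/100 ≈ 396.
Year 2020: gap = -2.3 × (6.73 - 5.14) = -3.657%, loss ≈ 3891 × 3.657/100 ≈ 142.
Year 2021: gap = -2.3 × (8.57 - 5.14) = -7.889%, loss ≈ 3891 × 7.889/100 ≈ 307.
Total lost output = 434 + 139 + 396 + 142 + 307 = 1418 billion.

$1,418 billion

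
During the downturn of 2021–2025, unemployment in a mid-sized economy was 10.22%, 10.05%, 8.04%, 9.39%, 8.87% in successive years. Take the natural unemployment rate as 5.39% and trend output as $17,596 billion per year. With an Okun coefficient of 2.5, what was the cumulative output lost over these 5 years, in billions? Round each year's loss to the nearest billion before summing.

$8,632 billion

Year 2021: gap = -2.5 × (10.22 - 5.39) = -12.075%, loss ≈ 17596 × 12.075/100 ≈ 2125.
Year 2022: gap = -2.5 × (10.05 - 5.39) = -11.65%, loss ≈ 17596 × 11.65/100 ≈ 2050.
Year 2023: gap = -2.5 × (8.04 - 5.39) = -6.625%, loss ≈ 17596 × 6.625/100 ≈ 1166.
Year 2024: gap = -2.5 × (9.39 - 5.39) = -10%, loss ≈ 17596 × 10/100 ≈ 1760.
Year 2025: gap = -2.5 × (8.87 - 5.39) = -8.7%, loss ≈ 17596 × 8.7/100 ≈ 1531.
Total lost output = 2125 + 2050 + 1166 + 1760 + 1531 = 8632 billion.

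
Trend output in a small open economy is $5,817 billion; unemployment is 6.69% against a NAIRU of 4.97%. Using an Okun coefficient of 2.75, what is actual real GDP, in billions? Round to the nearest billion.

$5,542 billion

Unemployment gap = 6.69 - 4.97 = 1.72 points, so the output gap is -2.75 × 1.72 = -4.73%.
Actual GDP = 5817 × (1 - 4.73/100) = 5817 × 0.9527 ≈ 5542 billion.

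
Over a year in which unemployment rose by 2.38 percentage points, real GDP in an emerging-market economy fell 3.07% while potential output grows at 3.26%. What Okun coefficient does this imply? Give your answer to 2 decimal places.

β ≈ 2.66

Growth form: g_Y = g_Y* - β × Δu, so β = (g_Y* - g_Y)/Δu.
β = (3.26 + 3.07)/2.38 = 6.33/2.38 = 2.66.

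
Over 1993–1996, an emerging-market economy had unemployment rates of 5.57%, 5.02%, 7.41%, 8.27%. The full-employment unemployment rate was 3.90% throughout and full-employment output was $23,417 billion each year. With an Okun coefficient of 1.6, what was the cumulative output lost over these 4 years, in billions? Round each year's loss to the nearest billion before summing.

$3,998 billion

Year 1993: gap = -1.6 × (5.57 - 3.9) = -2.672%, loss ≈ 23417 × 2.672/100 ≈ 626.
Year 1994: gap = -1.6 × (5.02 - 3.9) = -1.792%, loss ≈ 23417 × 1.792/100 ≈ 420.
Year 1995: gap = -1.6 × (7.41 - 3.9) = -5.616%, loss ≈ 23417 × 5.616/100 ≈ 1315.
Year 1996: gap = -1.6 × (8.27 - 3.9) = -6.992%, loss ≈ 23417 × 6.992/100 ≈ 1637.
Total lost output = 626 + 420 + 1315 + 1637 = 3998 billion.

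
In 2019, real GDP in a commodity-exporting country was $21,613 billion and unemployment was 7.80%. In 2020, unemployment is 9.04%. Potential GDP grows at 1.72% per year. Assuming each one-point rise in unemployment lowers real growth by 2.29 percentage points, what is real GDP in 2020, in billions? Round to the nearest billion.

Δu = 9.04 - 7.8 = 1.24 points.
Okun's law (growth form): g_Y = g_Y* - β × Δu = 1.72 - 2.29 × (1.24) = 1.72 - 2.8396 = -1.1196%.
Real GDP in the next year = 21613 × (1 - 1.1196/100) = 21613 × 0.988804 ≈ 21371 billion.

$21,371 billion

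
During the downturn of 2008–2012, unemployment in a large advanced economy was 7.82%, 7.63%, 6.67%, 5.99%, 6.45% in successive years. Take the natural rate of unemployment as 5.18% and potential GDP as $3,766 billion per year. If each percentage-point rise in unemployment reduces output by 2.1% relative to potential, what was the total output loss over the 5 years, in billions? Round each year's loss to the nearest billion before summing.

$685 billion

Year 2008: gap = -2.1 × (7.82 - 5.18) = -5.544%, loss ≈ 3766 × 5.544/100 ≈ 209.
Year 2009: gap = -2.1 × (7.63 - 5.18) = -5.145%, loss ≈ 3766 × 5.145/100 ≈ 194.
Year 2010: gap = -2.1 × (6.67 - 5.18) = -3.129%, loss ≈ 3766 × 3.129/100 ≈ 118.
Year 2011: gap = -2.1 × (5.99 - 5.18) = -1.701%, loss ≈ 3766 × 1.701/100 ≈ 64.
Year 2012: gap = -2.1 × (6.45 - 5.18) = -2.667%, loss ≈ 3766 × 2.667/100 ≈ 100.
Total lost output = 209 + 194 + 118 + 64 + 100 = 685 billion.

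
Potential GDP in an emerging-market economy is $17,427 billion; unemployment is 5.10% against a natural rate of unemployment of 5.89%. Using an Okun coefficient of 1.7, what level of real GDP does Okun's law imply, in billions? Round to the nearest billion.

$17,661 billion

Unemployment gap = 5.1 - 5.89 = -0.79 points, so the output gap is -1.7 × (-0.79) = 1.343%.
Actual GDP = 17427 × (1 + 1.343/100) = 17427 × 1.01343 ≈ 17661 billion.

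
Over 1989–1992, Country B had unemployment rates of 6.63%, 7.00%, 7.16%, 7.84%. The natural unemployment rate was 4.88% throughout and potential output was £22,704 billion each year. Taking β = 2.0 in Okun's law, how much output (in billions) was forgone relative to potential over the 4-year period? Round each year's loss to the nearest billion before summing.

£4,137 billion

Year 1989: gap = -2.0 × (6.63 - 4.88) = -3.5%, loss ≈ 22704 × 3.5/100 ≈ 795.
Year 1990: gap = -2.0 × (7 - 4.88) = -4.24%, loss ≈ 22704 × 4.24/100 ≈ 963.
Year 1991: gap = -2.0 × (7.16 - 4.88) = -4.56%, loss ≈ 22704 × 4.56/100 ≈ 1035.
Year 1992: gap = -2.0 × (7.84 - 4.88) = -5.92%, loss ≈ 22704 × 5.92/100 ≈ 1344.
Total lost output = 795 + 963 + 1035 + 1344 = 4137 billion.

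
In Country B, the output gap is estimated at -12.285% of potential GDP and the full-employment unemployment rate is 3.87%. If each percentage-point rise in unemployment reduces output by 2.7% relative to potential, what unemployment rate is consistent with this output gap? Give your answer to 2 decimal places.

8.42%

From Okun's law, u - u* = -(output gap)/β = -(-12.285)/2.7 = 4.55 points.
So u = 3.87 + 4.55 = 8.42%.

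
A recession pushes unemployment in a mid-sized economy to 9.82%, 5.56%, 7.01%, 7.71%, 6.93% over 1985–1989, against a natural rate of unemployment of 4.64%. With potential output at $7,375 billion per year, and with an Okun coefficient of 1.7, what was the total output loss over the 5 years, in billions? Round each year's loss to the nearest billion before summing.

Year 1985: gap = -1.7 × (9.82 - 4.64) = -8.806%, loss ≈ 7375 × 8.806/100 ≈ 649.
Year 1986: gap = -1.7 × (5.56 - 4.64) = -1.564%, loss ≈ 7375 × 1.564/100 ≈ 115.
Year 1987: gap = -1.7 × (7.01 - 4.64) = -4.029%, loss ≈ 7375 × 4.029/100 ≈ 297.
Year 1988: gap = -1.7 × (7.71 - 4.64) = -5.219%, loss ≈ 7375 × 5.219/100 ≈ 385.
Year 1989: gap = -1.7 × (6.93 - 4.64) = -3.893%, loss ≈ 7375 × 3.893/100 ≈ 287.
Total lost output = 649 + 115 + 297 + 385 + 287 = 1733 billion.

$1,733 billion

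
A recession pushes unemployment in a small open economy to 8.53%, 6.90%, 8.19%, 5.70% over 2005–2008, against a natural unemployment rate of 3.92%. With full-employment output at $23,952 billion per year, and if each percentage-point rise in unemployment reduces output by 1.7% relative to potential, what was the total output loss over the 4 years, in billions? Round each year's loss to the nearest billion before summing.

$5,554 billion

Year 2005: gap = -1.7 × (8.53 - 3.92) = -7.837%, loss ≈ 23952 × 7.837/100 ≈ 1877.
Year 2006: gap = -1.7 × (6.9 - 3.92) = -5.066%, loss ≈ 23952 × 5.066/100 ≈ 1213.
Year 2007: gap = -1.7 × (8.19 - 3.92) = -7.259%, loss ≈ 23952 × 7.259/100 ≈ 1739.
Year 2008: gap = -1.7 × (5.7 - 3.92) = -3.026%, loss ≈ 23952 × 3.026/100 ≈ 725.
Total lost output = 1877 + 1213 + 1739 + 725 = 5554 billion.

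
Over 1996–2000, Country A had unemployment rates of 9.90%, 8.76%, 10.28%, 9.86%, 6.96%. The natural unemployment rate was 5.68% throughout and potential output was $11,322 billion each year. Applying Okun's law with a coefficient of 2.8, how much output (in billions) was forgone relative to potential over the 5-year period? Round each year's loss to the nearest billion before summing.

Year 1996: gap = -2.8 × (9.9 - 5.68) = -11.816%, loss ≈ 11322 × 11.816/100 ≈ 1338.
Year 1997: gap = -2.8 × (8.76 - 5.68) = -8.624%, loss ≈ 11322 × 8.624/100 ≈ 976.
Year 1998: gap = -2.8 × (10.28 - 5.68) = -12.88%, loss ≈ 11322 × 12.88/100 ≈ 1458.
Year 1999: gap = -2.8 × (9.86 - 5.68) = -11.704%, loss ≈ 11322 × 11.704/100 ≈ 1325.
Year 2000: gap = -2.8 × (6.96 - 5.68) = -3.584%, loss ≈ 11322 × 3.584/100 ≈ 406.
Total lost output = 1338 + 976 + 1458 + 1325 + 406 = 5503 billion.

$5,503 billion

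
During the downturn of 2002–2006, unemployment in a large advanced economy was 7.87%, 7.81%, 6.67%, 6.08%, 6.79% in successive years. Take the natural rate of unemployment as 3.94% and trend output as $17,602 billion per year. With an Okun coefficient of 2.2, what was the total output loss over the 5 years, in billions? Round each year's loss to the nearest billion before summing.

Year 2002: gap = -2.2 × (7.87 - 3.94) = -8.646%, loss ≈ 17602 × 8.646/100 ≈ 1522.
Year 2003: gap = -2.2 × (7.81 - 3.94) = -8.514%, loss ≈ 17602 × 8.514/100 ≈ 1499.
Year 2004: gap = -2.2 × (6.67 - 3.94) = -6.006%, loss ≈ 17602 × 6.006/100 ≈ 1057.
Year 2005: gap = -2.2 × (6.08 - 3.94) = -4.708%, loss ≈ 17602 × 4.708/100 ≈ 829.
Year 2006: gap = -2.2 × (6.79 - 3.94) = -6.27%, loss ≈ 17602 × 6.27/100 ≈ 1104.
Total lost output = 1522 + 1499 + 1057 + 829 + 1104 = 6011 billion.

$6,011 billion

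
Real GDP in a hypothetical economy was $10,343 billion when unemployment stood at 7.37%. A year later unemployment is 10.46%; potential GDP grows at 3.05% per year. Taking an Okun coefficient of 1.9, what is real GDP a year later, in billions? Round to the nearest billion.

Δu = 10.46 - 7.37 = 3.09 points.
Okun's law (growth form): g_Y = g_Y* - β × Δu = 3.05 - 1.9 × (3.09) = 3.05 - 5.871 = -2.821%.
Real GDP in the next year = 10343 × (1 - 2.821/100) = 10343 × 0.97179 ≈ 10051 billion.

$10,051 billion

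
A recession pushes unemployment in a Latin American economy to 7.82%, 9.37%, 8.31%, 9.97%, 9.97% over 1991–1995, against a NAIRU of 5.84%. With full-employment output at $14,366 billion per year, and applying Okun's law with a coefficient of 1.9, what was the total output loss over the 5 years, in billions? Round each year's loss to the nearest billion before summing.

$4,432 billion

Year 1991: gap = -1.9 × (7.82 - 5.84) = -3.762%, loss ≈ 14366 × 3.762/100 ≈ 540.
Year 1992: gap = -1.9 × (9.37 - 5.84) = -6.707%, loss ≈ 14366 × 6.707/100 ≈ 964.
Year 1993: gap = -1.9 × (8.31 - 5.84) = -4.693%, loss ≈ 14366 × 4.693/100 ≈ 674.
Year 1994: gap = -1.9 × (9.97 - 5.84) = -7.847%, loss ≈ 14366 × 7.847/100 ≈ 1127.
Year 1995: gap = -1.9 × (9.97 - 5.84) = -7.847%, loss ≈ 14366 × 7.847/100 ≈ 1127.
Total lost output = 540 + 964 + 674 + 1127 + 1127 = 4432 billion.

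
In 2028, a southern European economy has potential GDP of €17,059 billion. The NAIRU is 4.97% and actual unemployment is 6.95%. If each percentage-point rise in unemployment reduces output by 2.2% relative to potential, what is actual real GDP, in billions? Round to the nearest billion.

€16,316 billion

Unemployment gap = 6.95 - 4.97 = 1.98 points, so the output gap is -2.2 × 1.98 = -4.356%.
Actual GDP = 17059 × (1 - 4.356/100) = 17059 × 0.95644 ≈ 16316 billion.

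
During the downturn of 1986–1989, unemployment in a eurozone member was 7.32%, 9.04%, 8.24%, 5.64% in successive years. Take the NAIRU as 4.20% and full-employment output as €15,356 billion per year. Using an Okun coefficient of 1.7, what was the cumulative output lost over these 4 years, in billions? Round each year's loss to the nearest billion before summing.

€3,508 billion

Year 1986: gap = -1.7 × (7.32 - 4.2) = -5.304%, loss ≈ 15356 × 5.304/100 ≈ 814.
Year 1987: gap = -1.7 × (9.04 - 4.2) = -8.228%, loss ≈ 15356 × 8.228/100 ≈ 1263.
Year 1988: gap = -1.7 × (8.24 - 4.2) = -6.868%, loss ≈ 15356 × 6.868/100 ≈ 1055.
Year 1989: gap = -1.7 × (5.64 - 4.2) = -2.448%, loss ≈ 15356 × 2.448/100 ≈ 376.
Total lost output = 814 + 1263 + 1055 + 376 = 3508 billion.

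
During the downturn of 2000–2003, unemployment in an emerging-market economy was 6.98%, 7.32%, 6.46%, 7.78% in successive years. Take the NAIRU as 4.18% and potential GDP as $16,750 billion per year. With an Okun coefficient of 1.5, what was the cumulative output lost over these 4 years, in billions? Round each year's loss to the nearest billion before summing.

Year 2000: gap = -1.5 × (6.98 - 4.18) = -4.2%, loss ≈ 16750 × 4.2/100 ≈ 704.
Year 2001: gap = -1.5 × (7.32 - 4.18) = -4.71%, loss ≈ 16750 × 4.71/100 ≈ 789.
Year 2002: gap = -1.5 × (6.46 - 4.18) = -3.42%, loss ≈ 16750 × 3.42/100 ≈ 573.
Year 2003: gap = -1.5 × (7.78 - 4.18) = -5.4%, loss ≈ 16750 × 5.4/100 ≈ 905.
Total lost output = 704 + 789 + 573 + 905 = 2971 billion.

$2,971 billion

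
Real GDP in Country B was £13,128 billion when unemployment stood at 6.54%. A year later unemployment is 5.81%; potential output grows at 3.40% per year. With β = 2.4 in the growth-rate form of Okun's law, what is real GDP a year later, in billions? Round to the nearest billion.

Δu = 5.81 - 6.54 = -0.73 points.
Okun's law (growth form): g_Y = g_Y* - β × Δu = 3.40 - 2.4 × (-0.73) = 3.4 + 1.752 = 5.152%.
Real GDP in the next year = 13128 × (1 + 5.152/100) = 13128 × 1.05152 ≈ 13804 billion.

£13,804 billion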